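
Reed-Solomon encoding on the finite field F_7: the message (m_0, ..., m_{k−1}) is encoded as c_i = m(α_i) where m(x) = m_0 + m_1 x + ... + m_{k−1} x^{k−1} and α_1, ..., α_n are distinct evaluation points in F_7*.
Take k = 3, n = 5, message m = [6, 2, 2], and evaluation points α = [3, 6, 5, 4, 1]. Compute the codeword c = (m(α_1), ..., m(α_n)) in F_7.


c = [2, 6, 3, 4, 3]

Message polynomial: m(x) = 6 + 2·x + 2·x^2 (mod 7).
For each evaluation point α_i, compute m(α_i) mod 7:
  α_1 = 3: Horner steps 2 → 1 → 2, so m(3) = 2.
  α_2 = 6: Horner steps 2 → 0 → 6, so m(6) = 6.
  α_3 = 5: Horner steps 2 → 5 → 3, so m(5) = 3.
  α_4 = 4: Horner steps 2 → 3 → 4, so m(4) = 4.
  α_5 = 1: Horner steps 2 → 4 → 3, so m(1) = 3.
Codeword c = [2, 6, 3, 4, 3] ∈ F_7^5.


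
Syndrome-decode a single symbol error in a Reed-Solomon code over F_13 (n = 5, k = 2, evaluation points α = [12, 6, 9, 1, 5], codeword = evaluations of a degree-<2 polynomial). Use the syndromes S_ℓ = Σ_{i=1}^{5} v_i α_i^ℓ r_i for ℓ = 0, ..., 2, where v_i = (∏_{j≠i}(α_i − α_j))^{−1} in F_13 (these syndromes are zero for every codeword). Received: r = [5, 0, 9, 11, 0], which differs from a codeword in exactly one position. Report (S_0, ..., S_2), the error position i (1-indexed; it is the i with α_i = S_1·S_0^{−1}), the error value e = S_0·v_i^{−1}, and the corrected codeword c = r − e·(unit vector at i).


S = (11, 3, 2), error at position 5, error magnitude e = 3, c = [5, 0, 9, 11, 10].

Step 1: column multipliers v_i = (∏_{j≠i}(α_i − α_j))^{−1} mod 13.
  i = 1 (α = 12): (12−6)(12−9)(12−1)(12−5) = 6·3·11·7 = 1386 ≡ 8, so v_1 = 8^{−1} = 5 (mod 13).
  i = 2 (α = 6): (6−12)(6−9)(6−1)(6−5) = (−6)·(−3)·5·1 = 90 ≡ 12, so v_2 = 12^{−1} = 12 (mod 13).
  i = 3 (α = 9): (9−12)(9−6)(9−1)(9−5) = (−3)·3·8·4 = −288 ≡ 11, so v_3 = 11^{−1} = 6 (mod 13).
  i = 4 (α = 1): (1−12)(1−6)(1−9)(1−5) = (−11)·(−5)·(−8)·(−4) = 1760 ≡ 5, so v_4 = 5^{−1} = 8 (mod 13).
  i = 5 (α = 5): (5−12)(5−6)(5−9)(5−1) = (−7)·(−1)·(−4)·4 = −112 ≡ 5, so v_5 = 5^{−1} = 8 (mod 13).
  v = [5, 12, 6, 8, 8].
Step 2: syndromes of r = [5, 0, 9, 11, 0] (all sums mod 13).
  S_0 = Σ v_i r_i = 5·5 + 12·0 + 6·9 + 8·11 + 8·0 = 167 ≡ 11.
  S_1 = Σ v_i α_i r_i = 5·12·5 + 12·6·0 + 6·9·9 + 8·1·11 + 8·5·0 = 874 ≡ 3.
  α_i^2 mod 13 = [1, 10, 3, 1, 12].
  S_2 = Σ v_i α_i^2 r_i = 5·1·5 + 12·10·0 + 6·3·9 + 8·1·11 + 8·12·0 = 275 ≡ 2.
  S = (11, 3, 2) ≠ 0, so r is not a codeword (an error is present).
Step 3: locate the error. For a single error e at position i, S_ℓ = v_i·e·α_i^ℓ, so α_err = S_1/S_0.
  S_0^{−1} = 11^{−1} = 6 (mod 13), so α_err = 3·6 = 18 ≡ 5 = α_5. Error position i = 5.
  Consistency check: S_2/S_1 = 2·9 = 18 ≡ 5 = α_err ✓ (single-error assumption holds).
Step 4: error magnitude e = S_0/v_5 = S_0·∏_{j≠5}(α_5 − α_j) = 11·5 = 55 ≡ 3 (mod 13).
Step 5: correct position 5: c_5 = r_5 − e = 0 − 3 ≡ 10 (mod 13). Hence c = [5, 0, 9, 11, 10].
  Check: interpolating c through the α_i gives m(x) = 8 + 3·x (degree < 2) with m(α_i) = c_i for every i, so c is indeed a codeword.


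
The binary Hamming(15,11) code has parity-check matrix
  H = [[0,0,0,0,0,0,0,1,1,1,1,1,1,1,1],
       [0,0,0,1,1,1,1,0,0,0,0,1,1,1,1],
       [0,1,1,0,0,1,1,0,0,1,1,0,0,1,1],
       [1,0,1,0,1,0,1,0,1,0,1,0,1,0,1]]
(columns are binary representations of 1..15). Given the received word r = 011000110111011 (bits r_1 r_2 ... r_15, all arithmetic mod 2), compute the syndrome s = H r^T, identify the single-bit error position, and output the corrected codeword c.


s = (0, 0, 1, 0)^T, error position = 2, corrected codeword c = 001000110111011

Compute s = H r^T mod 2 one row at a time:
  s_1 = 1 + 0 + 1 + 1 + 1 + 0 + 1 + 1 = 6 ≡ 0 (mod 2).
  s_2 = 0 + 0 + 0 + 1 + 1 + 0 + 1 + 1 = 4 ≡ 0 (mod 2).
  s_3 = 1 + 1 + 0 + 1 + 1 + 1 + 1 + 1 = 7 ≡ 1 (mod 2).
  s_4 = 0 + 1 + 0 + 1 + 0 + 1 + 0 + 1 = 4 ≡ 0 (mod 2).
s = (0, 0, 1, 0)^T — this equals column 2 of H (binary 0010), so error is at position 2.
Correct: flip bit 2 of r = 011000110111011 to get c = 001000110111011.


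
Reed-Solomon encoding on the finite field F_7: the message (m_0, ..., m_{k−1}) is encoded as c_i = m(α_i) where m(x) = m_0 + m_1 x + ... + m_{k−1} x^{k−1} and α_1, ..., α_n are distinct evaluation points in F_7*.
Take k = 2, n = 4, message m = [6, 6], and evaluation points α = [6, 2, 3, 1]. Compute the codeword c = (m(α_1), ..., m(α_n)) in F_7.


c = [0, 4, 3, 5]

Message polynomial: m(x) = 6 + 6·x (mod 7).
For each evaluation point α_i, compute m(α_i) mod 7:
  α_1 = 6: Horner steps 6 → 0, so m(6) = 0.
  α_2 = 2: Horner steps 6 → 4, so m(2) = 4.
  α_3 = 3: Horner steps 6 → 3, so m(3) = 3.
  α_4 = 1: Horner steps 6 → 5, so m(1) = 5.
Codeword c = [0, 4, 3, 5] ∈ F_7^4.


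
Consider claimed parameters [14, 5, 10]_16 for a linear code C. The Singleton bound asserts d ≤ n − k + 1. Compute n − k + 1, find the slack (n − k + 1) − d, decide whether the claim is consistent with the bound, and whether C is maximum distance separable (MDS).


Singleton RHS = n − k + 1 = 10, slack = 0, bound satisfied, MDS.

Singleton bound: d ≤ n − k + 1.
Here n = 14, k = 5, so n − k + 1 = 10.
Given d = 10, check d ≤ 10: YES.
Slack = (n − k + 1) − d = 0.
The code is MDS (slack = 0).
Description: the claimed parameters are [14, 5, 10]_16; such a code would be MDS (meets Singleton bound).


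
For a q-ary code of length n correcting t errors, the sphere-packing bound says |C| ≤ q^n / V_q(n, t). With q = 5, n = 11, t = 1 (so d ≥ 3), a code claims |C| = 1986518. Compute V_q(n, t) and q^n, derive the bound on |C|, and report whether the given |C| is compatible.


V_q(n, t) = 45, q^n = 48828125, Hamming bound = 1085069, |C| = 1986518 > bound (violated).

Step 1: Compute V_q(n, t) = Σ_{j=0}^1 C(n, j) (q−1)^j.
  j = 0: C(11,0)·(4)^0 = 1·1 = 1.
  j = 1: C(11,1)·(4)^1 = 11·4 = 44.
  V_q(n, t) = 1 + 44 = 45.
Step 2: q^n = 5^11 = 48828125.
Step 3: Hamming bound ⌊q^n / V_q(n,t)⌋ = ⌊48828125/45⌋ = 1085069.
Step 4: Compare |C| = 1986518 to 1085069: violated.
The claimed |C| lies above the Hamming bound, so no 5-ary code of length 11 with d ≥ 3 can have 1986518 codewords.


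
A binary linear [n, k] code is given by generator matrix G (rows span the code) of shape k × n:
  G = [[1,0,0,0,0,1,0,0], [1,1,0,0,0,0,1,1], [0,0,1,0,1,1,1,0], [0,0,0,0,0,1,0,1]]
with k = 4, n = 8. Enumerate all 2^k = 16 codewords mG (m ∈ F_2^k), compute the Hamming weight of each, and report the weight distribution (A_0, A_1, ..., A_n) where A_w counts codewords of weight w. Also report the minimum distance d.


Weight distribution: A_0 = 1, A_2 = 4, A_4 = 9, A_6 = 2. Minimum distance d = 2.

Enumerate all 2^4 = 16 messages m ∈ F_2^4.
For each, compute codeword c = mG in F_2^8, then tally its weight.
  m = 0000 → c = 00000000, weight = 0.
  m = 1000 → c = 10000100, weight = 2.
  m = 0100 → c = 11000011, weight = 4.
  m = 1100 → c = 01000111, weight = 4.
  m = 0010 → c = 00101110, weight = 4.
  m = 1010 → c = 10101010, weight = 4.
  m = 0110 → c = 11101101, weight = 6.
  m = 1110 → c = 01101001, weight = 4.
  m = 0001 → c = 00000101, weight = 2.
  m = 1001 → c = 10000001, weight = 2.
  m = 0101 → c = 11000110, weight = 4.
  m = 1101 → c = 01000010, weight = 2.
  m = 0011 → c = 00101011, weight = 4.
  m = 1011 → c = 10101111, weight = 6.
  m = 0111 → c = 11101000, weight = 4.
  m = 1111 → c = 01101100, weight = 4.
Tally weights:
  weight 0: 1 codewords.
  weight 2: 4 codewords.
  weight 4: 9 codewords.
  weight 6: 2 codewords.
Minimum distance d = smallest w > 0 with A_w > 0 = 2.
Sanity: Σ A_w = 16 = 2^4 = 16 ✓.


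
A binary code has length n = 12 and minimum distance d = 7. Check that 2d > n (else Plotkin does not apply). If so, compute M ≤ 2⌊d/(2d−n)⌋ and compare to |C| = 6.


Plotkin bound M ≤ 6; given |C| = 6 ≤ bound (satisfied).

Check applicability: 2d = 14, n = 12.
2d − n = 2 > 0, so Plotkin applies.
Compute d/(2d−n) = 7/2 ≈ 3.5000.
⌊d/(2d−n)⌋ = 3.
Plotkin bound: M ≤ 2·3 = 6.
Given |C| = 6, check: satisfied.
This |C| is at the Plotkin bound.


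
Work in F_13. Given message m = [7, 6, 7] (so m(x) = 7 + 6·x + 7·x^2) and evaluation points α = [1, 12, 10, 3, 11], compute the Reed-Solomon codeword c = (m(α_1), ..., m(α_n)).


c = [7, 8, 0, 10, 10]

Message polynomial: m(x) = 7 + 6·x + 7·x^2 (mod 13).
For each evaluation point α_i, compute m(α_i) mod 13:
  α_1 = 1: Horner steps 7 → 0 → 7, so m(1) = 7.
  α_2 = 12: Horner steps 7 → 12 → 8, so m(12) = 8.
  α_3 = 10: Horner steps 7 → 11 → 0, so m(10) = 0.
  α_4 = 3: Horner steps 7 → 1 → 10, so m(3) = 10.
  α_5 = 11: Horner steps 7 → 5 → 10, so m(11) = 10.
Codeword c = [7, 8, 0, 10, 10] ∈ F_13^5.


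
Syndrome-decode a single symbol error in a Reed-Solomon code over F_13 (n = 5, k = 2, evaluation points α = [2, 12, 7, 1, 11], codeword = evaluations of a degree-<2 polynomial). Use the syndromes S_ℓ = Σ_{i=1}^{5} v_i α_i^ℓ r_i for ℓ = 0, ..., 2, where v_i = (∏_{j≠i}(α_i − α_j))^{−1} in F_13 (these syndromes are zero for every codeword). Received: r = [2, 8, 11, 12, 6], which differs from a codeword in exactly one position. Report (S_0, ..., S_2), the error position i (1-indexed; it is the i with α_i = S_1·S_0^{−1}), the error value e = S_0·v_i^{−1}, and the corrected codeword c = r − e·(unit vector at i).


S = (8, 3, 6), error at position 1, error magnitude e = 1, c = [1, 8, 11, 12, 6].

Step 1: column multipliers v_i = (∏_{j≠i}(α_i − α_j))^{−1} mod 13.
  i = 1 (α = 2): (2−12)(2−7)(2−1)(2−11) = (−10)·(−5)·1·(−9) = −450 ≡ 5, so v_1 = 5^{−1} = 8 (mod 13).
  i = 2 (α = 12): (12−2)(12−7)(12−1)(12−11) = 10·5·11·1 = 550 ≡ 4, so v_2 = 4^{−1} = 10 (mod 13).
  i = 3 (α = 7): (7−2)(7−12)(7−1)(7−11) = 5·(−5)·6·(−4) = 600 ≡ 2, so v_3 = 2^{−1} = 7 (mod 13).
  i = 4 (α = 1): (1−2)(1−12)(1−7)(1−11) = (−1)·(−11)·(−6)·(−10) = 660 ≡ 10, so v_4 = 10^{−1} = 4 (mod 13).
  i = 5 (α = 11): (11−2)(11−12)(11−7)(11−1) = 9·(−1)·4·10 = −360 ≡ 4, so v_5 = 4^{−1} = 10 (mod 13).
  v = [8, 10, 7, 4, 10].
Step 2: syndromes of r = [2, 8, 11, 12, 6] (all sums mod 13).
  S_0 = Σ v_i r_i = 8·2 + 10·8 + 7·11 + 4·12 + 10·6 = 281 ≡ 8.
  S_1 = Σ v_i α_i r_i = 8·2·2 + 10·12·8 + 7·7·11 + 4·1·12 + 10·11·6 = 2239 ≡ 3.
  α_i^2 mod 13 = [4, 1, 10, 1, 4].
  S_2 = Σ v_i α_i^2 r_i = 8·4·2 + 10·1·8 + 7·10·11 + 4·1·12 + 10·4·6 = 1202 ≡ 6.
  S = (8, 3, 6) ≠ 0, so r is not a codeword (an error is present).
Step 3: locate the error. For a single error e at position i, S_ℓ = v_i·e·α_i^ℓ, so α_err = S_1/S_0.
  S_0^{−1} = 8^{−1} = 5 (mod 13), so α_err = 3·5 = 15 ≡ 2 = α_1. Error position i = 1.
  Consistency check: S_2/S_1 = 6·9 = 54 ≡ 2 = α_err ✓ (single-error assumption holds).
Step 4: error magnitude e = S_0/v_1 = S_0·∏_{j≠1}(α_1 − α_j) = 8·5 = 40 ≡ 1 (mod 13).
Step 5: correct position 1: c_1 = r_1 − e = 2 − 1 ≡ 1 (mod 13). Hence c = [1, 8, 11, 12, 6].
  Check: interpolating c through the α_i gives m(x) = 10 + 2·x (degree < 2) with m(α_i) = c_i for every i, so c is indeed a codeword.


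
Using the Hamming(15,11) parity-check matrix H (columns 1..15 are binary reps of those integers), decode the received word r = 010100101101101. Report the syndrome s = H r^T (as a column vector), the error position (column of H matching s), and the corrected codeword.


s = (1, 1, 0, 0)^T, error position = 12, corrected codeword c = 010100101100101

Compute s = H r^T mod 2 one row at a time:
  s_1 = 0 + 1 + 1 + 0 + 1 + 1 + 0 + 1 = 5 ≡ 1 (mod 2).
  s_2 = 1 + 0 + 0 + 1 + 1 + 1 + 0 + 1 = 5 ≡ 1 (mod 2).
  s_3 = 1 + 0 + 0 + 1 + 1 + 0 + 0 + 1 = 4 ≡ 0 (mod 2).
  s_4 = 0 + 0 + 0 + 1 + 1 + 0 + 1 + 1 = 4 ≡ 0 (mod 2).
s = (1, 1, 0, 0)^T — this equals column 12 of H (binary 1100), so error is at position 12.
Correct: flip bit 12 of r = 010100101101101 to get c = 010100101100101.


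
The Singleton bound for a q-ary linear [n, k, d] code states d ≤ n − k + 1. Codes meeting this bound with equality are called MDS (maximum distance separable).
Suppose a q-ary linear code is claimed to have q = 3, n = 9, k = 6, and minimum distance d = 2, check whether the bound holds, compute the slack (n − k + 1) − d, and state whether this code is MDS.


Singleton RHS = n − k + 1 = 4, slack = 2, bound satisfied, not MDS.

Singleton bound: d ≤ n − k + 1.
Here n = 9, k = 6, so n − k + 1 = 4.
Given d = 2, check d ≤ 4: YES.
Slack = (n − k + 1) − d = 2.
The code is NOT MDS (slack = 2 > 0).
Description: the claimed parameters are [9, 6, 2]_3; such a code would be non-MDS.


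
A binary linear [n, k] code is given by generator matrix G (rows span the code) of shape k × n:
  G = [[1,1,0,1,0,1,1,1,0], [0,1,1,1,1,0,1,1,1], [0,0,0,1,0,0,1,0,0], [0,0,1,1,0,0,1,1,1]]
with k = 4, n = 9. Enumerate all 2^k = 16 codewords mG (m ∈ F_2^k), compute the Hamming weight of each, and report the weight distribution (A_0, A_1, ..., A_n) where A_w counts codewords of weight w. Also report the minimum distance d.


Weight distribution: A_0 = 1, A_2 = 2, A_3 = 1, A_4 = 3, A_5 = 4, A_6 = 2, A_7 = 3. Minimum distance d = 2.

Enumerate all 2^4 = 16 messages m ∈ F_2^4.
For each, compute codeword c = mG in F_2^9, then tally its weight.
  m = 0000 → c = 000000000, weight = 0.
  m = 1000 → c = 110101110, weight = 6.
  m = 0100 → c = 011110111, weight = 7.
  m = 1100 → c = 101011001, weight = 5.
  m = 0010 → c = 000100100, weight = 2.
  m = 1010 → c = 110001010, weight = 4.
  m = 0110 → c = 011010011, weight = 5.
  m = 1110 → c = 101111101, weight = 7.
  m = 0001 → c = 001100111, weight = 5.
  m = 1001 → c = 111001001, weight = 5.
  m = 0101 → c = 010010000, weight = 2.
  m = 1101 → c = 100111110, weight = 6.
  m = 0011 → c = 001000011, weight = 3.
  m = 1011 → c = 111101101, weight = 7.
  m = 0111 → c = 010110100, weight = 4.
  m = 1111 → c = 100011010, weight = 4.
Tally weights:
  weight 0: 1 codewords.
  weight 2: 2 codewords.
  weight 3: 1 codewords.
  weight 4: 3 codewords.
  weight 5: 4 codewords.
  weight 6: 2 codewords.
  weight 7: 3 codewords.
Minimum distance d = smallest w > 0 with A_w > 0 = 2.
Sanity: Σ A_w = 16 = 2^4 = 16 ✓.


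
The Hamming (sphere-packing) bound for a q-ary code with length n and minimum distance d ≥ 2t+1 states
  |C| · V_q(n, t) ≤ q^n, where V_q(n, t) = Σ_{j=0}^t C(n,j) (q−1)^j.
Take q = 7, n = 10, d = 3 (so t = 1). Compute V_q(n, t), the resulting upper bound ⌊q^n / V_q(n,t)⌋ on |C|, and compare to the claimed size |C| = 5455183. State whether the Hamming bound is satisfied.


V_q(n, t) = 61, q^n = 282475249, Hamming bound = 4630741, |C| = 5455183 > bound (violated).

Step 1: Compute V_q(n, t) = Σ_{j=0}^1 C(n, j) (q−1)^j.
  j = 0: C(10,0)·(6)^0 = 1·1 = 1.
  j = 1: C(10,1)·(6)^1 = 10·6 = 60.
  V_q(n, t) = 1 + 60 = 61.
Step 2: q^n = 7^10 = 282475249.
Step 3: Hamming bound ⌊q^n / V_q(n,t)⌋ = ⌊282475249/61⌋ = 4630741.
Step 4: Compare |C| = 5455183 to 4630741: violated.
The claimed |C| lies above the Hamming bound, so no 7-ary code of length 10 with d ≥ 3 can have 5455183 codewords.


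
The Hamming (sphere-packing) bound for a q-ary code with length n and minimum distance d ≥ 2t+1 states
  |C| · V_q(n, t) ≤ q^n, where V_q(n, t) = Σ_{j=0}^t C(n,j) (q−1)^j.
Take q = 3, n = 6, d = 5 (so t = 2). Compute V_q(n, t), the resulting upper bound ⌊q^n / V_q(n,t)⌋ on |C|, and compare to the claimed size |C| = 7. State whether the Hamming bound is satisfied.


V_q(n, t) = 73, q^n = 729, Hamming bound = 9, |C| = 7 ≤ bound (satisfied).

Step 1: Compute V_q(n, t) = Σ_{j=0}^2 C(n, j) (q−1)^j.
  j = 0: C(6,0)·(2)^0 = 1·1 = 1.
  j = 1: C(6,1)·(2)^1 = 6·2 = 12.
  j = 2: C(6,2)·(2)^2 = 15·4 = 60.
  V_q(n, t) = 1 + 12 + 60 = 73.
Step 2: q^n = 3^6 = 729.
Step 3: Hamming bound ⌊q^n / V_q(n,t)⌋ = ⌊729/73⌋ = 9.
Step 4: Compare |C| = 7 to 9: satisfied.
The claimed |C| lies below the Hamming bound.


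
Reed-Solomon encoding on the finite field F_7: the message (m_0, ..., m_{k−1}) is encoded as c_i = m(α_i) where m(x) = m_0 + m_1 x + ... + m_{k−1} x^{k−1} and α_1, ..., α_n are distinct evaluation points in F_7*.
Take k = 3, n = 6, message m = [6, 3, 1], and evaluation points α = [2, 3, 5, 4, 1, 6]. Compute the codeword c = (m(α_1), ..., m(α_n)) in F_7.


c = [2, 3, 4, 6, 3, 4]

Message polynomial: m(x) = 6 + 3·x + 1·x^2 (mod 7).
For each evaluation point α_i, compute m(α_i) mod 7:
  α_1 = 2: Horner steps 1 → 5 → 2, so m(2) = 2.
  α_2 = 3: Horner steps 1 → 6 → 3, so m(3) = 3.
  α_3 = 5: Horner steps 1 → 1 → 4, so m(5) = 4.
  α_4 = 4: Horner steps 1 → 0 → 6, so m(4) = 6.
  α_5 = 1: Horner steps 1 → 4 → 3, so m(1) = 3.
  α_6 = 6: Horner steps 1 → 2 → 4, so m(6) = 4.
Codeword c = [2, 3, 4, 6, 3, 4] ∈ F_7^6.


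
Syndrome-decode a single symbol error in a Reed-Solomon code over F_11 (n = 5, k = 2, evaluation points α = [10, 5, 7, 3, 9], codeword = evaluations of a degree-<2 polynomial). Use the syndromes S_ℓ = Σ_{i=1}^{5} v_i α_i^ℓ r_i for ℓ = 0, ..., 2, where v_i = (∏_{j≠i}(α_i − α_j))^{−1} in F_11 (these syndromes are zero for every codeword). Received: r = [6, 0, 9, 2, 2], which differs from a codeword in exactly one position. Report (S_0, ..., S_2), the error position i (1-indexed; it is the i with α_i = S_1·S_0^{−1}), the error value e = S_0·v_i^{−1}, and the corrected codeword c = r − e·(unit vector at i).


S = (4, 3, 5), error at position 5, error magnitude e = 6, c = [6, 0, 9, 2, 7].

Step 1: column multipliers v_i = (∏_{j≠i}(α_i − α_j))^{−1} mod 11.
  i = 1 (α = 10): (10−5)(10−7)(10−3)(10−9) = 5·3·7·1 = 105 ≡ 6, so v_1 = 6^{−1} = 2 (mod 11).
  i = 2 (α = 5): (5−10)(5−7)(5−3)(5−9) = (−5)·(−2)·2·(−4) = −80 ≡ 8, so v_2 = 8^{−1} = 7 (mod 11).
  i = 3 (α = 7): (7−10)(7−5)(7−3)(7−9) = (−3)·2·4·(−2) = 48 ≡ 4, so v_3 = 4^{−1} = 3 (mod 11).
  i = 4 (α = 3): (3−10)(3−5)(3−7)(3−9) = (−7)·(−2)·(−4)·(−6) = 336 ≡ 6, so v_4 = 6^{−1} = 2 (mod 11).
  i = 5 (α = 9): (9−10)(9−5)(9−7)(9−3) = (−1)·4·2·6 = −48 ≡ 7, so v_5 = 7^{−1} = 8 (mod 11).
  v = [2, 7, 3, 2, 8].
Step 2: syndromes of r = [6, 0, 9, 2, 2] (all sums mod 11).
  S_0 = Σ v_i r_i = 2·6 + 7·0 + 3·9 + 2·2 + 8·2 = 59 ≡ 4.
  S_1 = Σ v_i α_i r_i = 2·10·6 + 7·5·0 + 3·7·9 + 2·3·2 + 8·9·2 = 465 ≡ 3.
  α_i^2 mod 11 = [1, 3, 5, 9, 4].
  S_2 = Σ v_i α_i^2 r_i = 2·1·6 + 7·3·0 + 3·5·9 + 2·9·2 + 8·4·2 = 247 ≡ 5.
  S = (4, 3, 5) ≠ 0, so r is not a codeword (an error is present).
Step 3: locate the error. For a single error e at position i, S_ℓ = v_i·e·α_i^ℓ, so α_err = S_1/S_0.
  S_0^{−1} = 4^{−1} = 3 (mod 11), so α_err = 3·3 = 9 ≡ 9 = α_5. Error position i = 5.
  Consistency check: S_2/S_1 = 5·4 = 20 ≡ 9 = α_err ✓ (single-error assumption holds).
Step 4: error magnitude e = S_0/v_5 = S_0·∏_{j≠5}(α_5 − α_j) = 4·7 = 28 ≡ 6 (mod 11).
Step 5: correct position 5: c_5 = r_5 − e = 2 − 6 ≡ 7 (mod 11). Hence c = [6, 0, 9, 2, 7].
  Check: interpolating c through the α_i gives m(x) = 5 + 10·x (degree < 2) with m(α_i) = c_i for every i, so c is indeed a codeword.


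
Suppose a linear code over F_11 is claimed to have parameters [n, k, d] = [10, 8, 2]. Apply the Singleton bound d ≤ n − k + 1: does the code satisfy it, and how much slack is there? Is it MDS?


Singleton RHS = n − k + 1 = 3, slack = 1, bound satisfied, not MDS.

Singleton bound: d ≤ n − k + 1.
Here n = 10, k = 8, so n − k + 1 = 3.
Given d = 2, check d ≤ 3: YES.
Slack = (n − k + 1) − d = 1.
The code is NOT MDS (slack = 1 > 0).
Description: the claimed parameters are [10, 8, 2]_11; such a code would be non-MDS.


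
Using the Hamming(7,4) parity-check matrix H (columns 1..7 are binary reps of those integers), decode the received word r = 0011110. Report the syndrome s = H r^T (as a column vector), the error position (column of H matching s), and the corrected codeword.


s = (1, 0, 0)^T, error position = 4, corrected codeword c = 0010110

Compute s = H r^T mod 2 one row at a time:
  s_1 = 1 + 1 + 1 + 0 = 3 ≡ 1 (mod 2).
  s_2 = 0 + 1 + 1 + 0 = 2 ≡ 0 (mod 2).
  s_3 = 0 + 1 + 1 + 0 = 2 ≡ 0 (mod 2).
s = (1, 0, 0)^T — this equals column 4 of H (binary 100), so error is at position 4.
Correct: flip bit 4 of r = 0011110 to get c = 0010110.


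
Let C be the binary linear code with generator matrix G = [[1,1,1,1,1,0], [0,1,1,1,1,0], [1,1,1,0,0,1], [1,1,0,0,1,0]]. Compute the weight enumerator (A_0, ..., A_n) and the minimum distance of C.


Weight distribution: A_0 = 1, A_1 = 1, A_2 = 2, A_3 = 6, A_4 = 5, A_5 = 1. Minimum distance d = 1.

Enumerate all 2^4 = 16 messages m ∈ F_2^4.
For each, compute codeword c = mG in F_2^6, then tally its weight.
  m = 0000 → c = 000000, weight = 0.
  m = 1000 → c = 111110, weight = 5.
  m = 0100 → c = 011110, weight = 4.
  m = 1100 → c = 100000, weight = 1.
  m = 0010 → c = 111001, weight = 4.
  m = 1010 → c = 000111, weight = 3.
  m = 0110 → c = 100111, weight = 4.
  m = 1110 → c = 011001, weight = 3.
  m = 0001 → c = 110010, weight = 3.
  m = 1001 → c = 001100, weight = 2.
  m = 0101 → c = 101100, weight = 3.
  m = 1101 → c = 010010, weight = 2.
  m = 0011 → c = 001011, weight = 3.
  m = 1011 → c = 110101, weight = 4.
  m = 0111 → c = 010101, weight = 3.
  m = 1111 → c = 101011, weight = 4.
Tally weights:
  weight 0: 1 codewords.
  weight 1: 1 codewords.
  weight 2: 2 codewords.
  weight 3: 6 codewords.
  weight 4: 5 codewords.
  weight 5: 1 codewords.
Minimum distance d = smallest w > 0 with A_w > 0 = 1.
Sanity: Σ A_w = 16 = 2^4 = 16 ✓.


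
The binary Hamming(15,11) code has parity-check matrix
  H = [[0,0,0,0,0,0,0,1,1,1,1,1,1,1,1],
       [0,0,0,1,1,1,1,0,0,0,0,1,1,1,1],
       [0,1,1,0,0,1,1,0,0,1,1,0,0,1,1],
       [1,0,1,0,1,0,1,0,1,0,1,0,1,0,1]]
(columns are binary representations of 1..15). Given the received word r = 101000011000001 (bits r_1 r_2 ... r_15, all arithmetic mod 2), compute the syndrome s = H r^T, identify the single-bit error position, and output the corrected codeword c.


s = (1, 1, 0, 0)^T, error position = 12, corrected codeword c = 101000011001001

Compute s = H r^T mod 2 one row at a time:
  s_1 = 1 + 1 + 0 + 0 + 0 + 0 + 0 + 1 = 3 ≡ 1 (mod 2).
  s_2 = 0 + 0 + 0 + 0 + 0 + 0 + 0 + 1 = 1 ≡ 1 (mod 2).
  s_3 = 0 + 1 + 0 + 0 + 0 + 0 + 0 + 1 = 2 ≡ 0 (mod 2).
  s_4 = 1 + 1 + 0 + 0 + 1 + 0 + 0 + 1 = 4 ≡ 0 (mod 2).
s = (1, 1, 0, 0)^T — this equals column 12 of H (binary 1100), so error is at position 12.
Correct: flip bit 12 of r = 101000011000001 to get c = 101000011001001.


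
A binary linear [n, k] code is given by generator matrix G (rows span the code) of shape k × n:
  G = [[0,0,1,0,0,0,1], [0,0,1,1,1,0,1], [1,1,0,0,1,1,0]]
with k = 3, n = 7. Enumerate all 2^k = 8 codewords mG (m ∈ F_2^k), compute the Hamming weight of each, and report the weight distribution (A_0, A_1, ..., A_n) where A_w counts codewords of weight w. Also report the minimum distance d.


Weight distribution: A_0 = 1, A_2 = 2, A_4 = 3, A_6 = 2. Minimum distance d = 2.

Enumerate all 2^3 = 8 messages m ∈ F_2^3.
For each, compute codeword c = mG in F_2^7, then tally its weight.
  m = 000 → c = 0000000, weight = 0.
  m = 100 → c = 0010001, weight = 2.
  m = 010 → c = 0011101, weight = 4.
  m = 110 → c = 0001100, weight = 2.
  m = 001 → c = 1100110, weight = 4.
  m = 101 → c = 1110111, weight = 6.
  m = 011 → c = 1111011, weight = 6.
  m = 111 → c = 1101010, weight = 4.
Tally weights:
  weight 0: 1 codewords.
  weight 2: 2 codewords.
  weight 4: 3 codewords.
  weight 6: 2 codewords.
Minimum distance d = smallest w > 0 with A_w > 0 = 2.
Sanity: Σ A_w = 8 = 2^3 = 8 ✓.


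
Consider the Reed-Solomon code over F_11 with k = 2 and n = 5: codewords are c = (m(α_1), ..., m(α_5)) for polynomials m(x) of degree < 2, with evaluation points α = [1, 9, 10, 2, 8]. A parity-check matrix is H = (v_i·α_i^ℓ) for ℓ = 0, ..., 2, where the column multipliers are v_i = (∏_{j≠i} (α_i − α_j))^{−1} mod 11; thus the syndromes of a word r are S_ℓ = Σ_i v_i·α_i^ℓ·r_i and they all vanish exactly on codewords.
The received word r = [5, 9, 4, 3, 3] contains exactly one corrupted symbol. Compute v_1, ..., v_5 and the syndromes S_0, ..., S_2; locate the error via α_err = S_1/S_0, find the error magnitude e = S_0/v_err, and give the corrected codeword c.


S = (5, 10, 9), error at position 4, error magnitude e = 3, c = [5, 9, 4, 0, 3].

Step 1: column multipliers v_i = (∏_{j≠i}(α_i − α_j))^{−1} mod 11.
  i = 1 (α = 1): (1−9)(1−10)(1−2)(1−8) = (−8)·(−9)·(−1)·(−7) = 504 ≡ 9, so v_1 = 9^{−1} = 5 (mod 11).
  i = 2 (α = 9): (9−1)(9−10)(9−2)(9−8) = 8·(−1)·7·1 = −56 ≡ 10, so v_2 = 10^{−1} = 10 (mod 11).
  i = 3 (α = 10): (10−1)(10−9)(10−2)(10−8) = 9·1·8·2 = 144 ≡ 1, so v_3 = 1^{−1} = 1 (mod 11).
  i = 4 (α = 2): (2−1)(2−9)(2−10)(2−8) = 1·(−7)·(−8)·(−6) = −336 ≡ 5, so v_4 = 5^{−1} = 9 (mod 11).
  i = 5 (α = 8): (8−1)(8−9)(8−10)(8−2) = 7·(−1)·(−2)·6 = 84 ≡ 7, so v_5 = 7^{−1} = 8 (mod 11).
  v = [5, 10, 1, 9, 8].
Step 2: syndromes of r = [5, 9, 4, 3, 3] (all sums mod 11).
  S_0 = Σ v_i r_i = 5·5 + 10·9 + 1·4 + 9·3 + 8·3 = 170 ≡ 5.
  S_1 = Σ v_i α_i r_i = 5·1·5 + 10·9·9 + 1·10·4 + 9·2·3 + 8·8·3 = 1121 ≡ 10.
  α_i^2 mod 11 = [1, 4, 1, 4, 9].
  S_2 = Σ v_i α_i^2 r_i = 5·1·5 + 10·4·9 + 1·1·4 + 9·4·3 + 8·9·3 = 713 ≡ 9.
  S = (5, 10, 9) ≠ 0, so r is not a codeword (an error is present).
Step 3: locate the error. For a single error e at position i, S_ℓ = v_i·e·α_i^ℓ, so α_err = S_1/S_0.
  S_0^{−1} = 5^{−1} = 9 (mod 11), so α_err = 10·9 = 90 ≡ 2 = α_4. Error position i = 4.
  Consistency check: S_2/S_1 = 9·10 = 90 ≡ 2 = α_err ✓ (single-error assumption holds).
Step 4: error magnitude e = S_0/v_4 = S_0·∏_{j≠4}(α_4 − α_j) = 5·5 = 25 ≡ 3 (mod 11).
Step 5: correct position 4: c_4 = r_4 − e = 3 − 3 ≡ 0 (mod 11). Hence c = [5, 9, 4, 0, 3].
  Check: interpolating c through the α_i gives m(x) = 10 + 6·x (degree < 2) with m(α_i) = c_i for every i, so c is indeed a codeword.


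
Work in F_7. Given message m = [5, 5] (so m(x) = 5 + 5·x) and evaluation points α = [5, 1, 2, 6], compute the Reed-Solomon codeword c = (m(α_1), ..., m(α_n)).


c = [2, 3, 1, 0]

Message polynomial: m(x) = 5 + 5·x (mod 7).
For each evaluation point α_i, compute m(α_i) mod 7:
  α_1 = 5: Horner steps 5 → 2, so m(5) = 2.
  α_2 = 1: Horner steps 5 → 3, so m(1) = 3.
  α_3 = 2: Horner steps 5 → 1, so m(2) = 1.
  α_4 = 6: Horner steps 5 → 0, so m(6) = 0.
Codeword c = [2, 3, 1, 0] ∈ F_7^4.


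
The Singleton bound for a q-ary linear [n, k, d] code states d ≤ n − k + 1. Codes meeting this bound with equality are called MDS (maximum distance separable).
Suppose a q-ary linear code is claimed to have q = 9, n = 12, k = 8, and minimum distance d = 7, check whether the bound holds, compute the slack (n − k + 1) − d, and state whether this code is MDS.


Singleton RHS = n − k + 1 = 5, slack = -2, bound violated (no such code; not MDS).

Singleton bound: d ≤ n − k + 1.
Here n = 12, k = 8, so n − k + 1 = 5.
Given d = 7, check d ≤ 5: NO.
Slack = (n − k + 1) − d = -2.
The slack is negative: d = 7 exceeds n − k + 1 = 5 by 2, so the Singleton bound is violated and no linear [12, 8, 7]_9 code can exist. In particular it is not MDS (MDS requires d = n − k + 1 exactly).
Description: the claimed parameters are [12, 8, 7]_9; such a code would be impossible (violates the Singleton bound).


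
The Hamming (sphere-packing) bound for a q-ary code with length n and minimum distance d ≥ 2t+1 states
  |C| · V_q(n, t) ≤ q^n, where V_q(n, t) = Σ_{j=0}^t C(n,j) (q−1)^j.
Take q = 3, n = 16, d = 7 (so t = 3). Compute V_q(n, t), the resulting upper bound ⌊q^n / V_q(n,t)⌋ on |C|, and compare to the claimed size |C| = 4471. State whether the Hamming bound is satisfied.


V_q(n, t) = 4993, q^n = 43046721, Hamming bound = 8621, |C| = 4471 ≤ bound (satisfied).

Step 1: Compute V_q(n, t) = Σ_{j=0}^3 C(n, j) (q−1)^j.
  j = 0: C(16,0)·(2)^0 = 1·1 = 1.
  j = 1: C(16,1)·(2)^1 = 16·2 = 32.
  j = 2: C(16,2)·(2)^2 = 120·4 = 480.
  j = 3: C(16,3)·(2)^3 = 560·8 = 4480.
  V_q(n, t) = 1 + 32 + 480 + 4480 = 4993.
Step 2: q^n = 3^16 = 43046721.
Step 3: Hamming bound ⌊q^n / V_q(n,t)⌋ = ⌊43046721/4993⌋ = 8621.
Step 4: Compare |C| = 4471 to 8621: satisfied.
The claimed |C| lies below the Hamming bound.


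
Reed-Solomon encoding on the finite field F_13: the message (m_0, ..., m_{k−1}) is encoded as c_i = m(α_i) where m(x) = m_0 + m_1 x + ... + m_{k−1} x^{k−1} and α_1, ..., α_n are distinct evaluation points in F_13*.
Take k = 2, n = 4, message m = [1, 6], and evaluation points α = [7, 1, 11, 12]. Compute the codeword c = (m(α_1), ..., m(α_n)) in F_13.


c = [4, 7, 2, 8]

Message polynomial: m(x) = 1 + 6·x (mod 13).
For each evaluation point α_i, compute m(α_i) mod 13:
  α_1 = 7: Horner steps 6 → 4, so m(7) = 4.
  α_2 = 1: Horner steps 6 → 7, so m(1) = 7.
  α_3 = 11: Horner steps 6 → 2, so m(11) = 2.
  α_4 = 12: Horner steps 6 → 8, so m(12) = 8.
Codeword c = [4, 7, 2, 8] ∈ F_13^4.


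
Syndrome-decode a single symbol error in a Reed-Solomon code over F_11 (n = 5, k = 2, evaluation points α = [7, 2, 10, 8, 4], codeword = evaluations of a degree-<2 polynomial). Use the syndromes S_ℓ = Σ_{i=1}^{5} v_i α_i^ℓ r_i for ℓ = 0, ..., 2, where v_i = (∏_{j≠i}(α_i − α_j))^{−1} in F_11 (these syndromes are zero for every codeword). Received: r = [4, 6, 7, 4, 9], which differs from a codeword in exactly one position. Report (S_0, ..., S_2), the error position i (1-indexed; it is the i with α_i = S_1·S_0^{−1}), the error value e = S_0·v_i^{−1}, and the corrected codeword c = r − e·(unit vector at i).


S = (7, 5, 2), error at position 1, error magnitude e = 7, c = [8, 6, 7, 4, 9].

Step 1: column multipliers v_i = (∏_{j≠i}(α_i − α_j))^{−1} mod 11.
  i = 1 (α = 7): (7−2)(7−10)(7−8)(7−4) = 5·(−3)·(−1)·3 = 45 ≡ 1, so v_1 = 1^{−1} = 1 (mod 11).
  i = 2 (α = 2): (2−7)(2−10)(2−8)(2−4) = (−5)·(−8)·(−6)·(−2) = 480 ≡ 7, so v_2 = 7^{−1} = 8 (mod 11).
  i = 3 (α = 10): (10−7)(10−2)(10−8)(10−4) = 3·8·2·6 = 288 ≡ 2, so v_3 = 2^{−1} = 6 (mod 11).
  i = 4 (α = 8): (8−7)(8−2)(8−10)(8−4) = 1·6·(−2)·4 = −48 ≡ 7, so v_4 = 7^{−1} = 8 (mod 11).
  i = 5 (α = 4): (4−7)(4−2)(4−10)(4−8) = (−3)·2·(−6)·(−4) = −144 ≡ 10, so v_5 = 10^{−1} = 10 (mod 11).
  v = [1, 8, 6, 8, 10].
Step 2: syndromes of r = [4, 6, 7, 4, 9] (all sums mod 11).
  S_0 = Σ v_i r_i = 1·4 + 8·6 + 6·7 + 8·4 + 10·9 = 216 ≡ 7.
  S_1 = Σ v_i α_i r_i = 1·7·4 + 8·2·6 + 6·10·7 + 8·8·4 + 10·4·9 = 1160 ≡ 5.
  α_i^2 mod 11 = [5, 4, 1, 9, 5].
  S_2 = Σ v_i α_i^2 r_i = 1·5·4 + 8·4·6 + 6·1·7 + 8·9·4 + 10·5·9 = 992 ≡ 2.
  S = (7, 5, 2) ≠ 0, so r is not a codeword (an error is present).
Step 3: locate the error. For a single error e at position i, S_ℓ = v_i·e·α_i^ℓ, so α_err = S_1/S_0.
  S_0^{−1} = 7^{−1} = 8 (mod 11), so α_err = 5·8 = 40 ≡ 7 = α_1. Error position i = 1.
  Consistency check: S_2/S_1 = 2·9 = 18 ≡ 7 = α_err ✓ (single-error assumption holds).
Step 4: error magnitude e = S_0/v_1 = S_0·∏_{j≠1}(α_1 − α_j) = 7·1 = 7 ≡ 7 (mod 11).
Step 5: correct position 1: c_1 = r_1 − e = 4 − 7 ≡ 8 (mod 11). Hence c = [8, 6, 7, 4, 9].
  Check: interpolating c through the α_i gives m(x) = 3 + 7·x (degree < 2) with m(α_i) = c_i for every i, so c is indeed a codeword.


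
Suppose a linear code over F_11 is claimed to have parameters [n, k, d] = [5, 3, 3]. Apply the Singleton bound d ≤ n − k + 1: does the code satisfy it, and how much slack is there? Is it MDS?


Singleton RHS = n − k + 1 = 3, slack = 0, bound satisfied, MDS.

Singleton bound: d ≤ n − k + 1.
Here n = 5, k = 3, so n − k + 1 = 3.
Given d = 3, check d ≤ 3: YES.
Slack = (n − k + 1) − d = 0.
The code is MDS (slack = 0).
Description: the claimed parameters are [5, 3, 3]_11; such a code would be MDS (meets Singleton bound).


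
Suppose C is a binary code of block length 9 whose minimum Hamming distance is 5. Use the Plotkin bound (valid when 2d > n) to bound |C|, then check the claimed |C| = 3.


Plotkin bound M ≤ 10; given |C| = 3 ≤ bound (satisfied).

Check applicability: 2d = 10, n = 9.
2d − n = 1 > 0, so Plotkin applies.
Compute d/(2d−n) = 5/1 ≈ 5.0000.
⌊d/(2d−n)⌋ = 5.
Plotkin bound: M ≤ 2·5 = 10.
Given |C| = 3, check: satisfied.
This |C| is below the Plotkin bound.


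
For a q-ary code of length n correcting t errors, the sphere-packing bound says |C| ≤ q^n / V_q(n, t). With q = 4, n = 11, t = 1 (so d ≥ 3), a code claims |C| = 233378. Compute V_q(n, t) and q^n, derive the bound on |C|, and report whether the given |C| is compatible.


V_q(n, t) = 34, q^n = 4194304, Hamming bound = 123361, |C| = 233378 > bound (violated).

Step 1: Compute V_q(n, t) = Σ_{j=0}^1 C(n, j) (q−1)^j.
  j = 0: C(11,0)·(3)^0 = 1·1 = 1.
  j = 1: C(11,1)·(3)^1 = 11·3 = 33.
  V_q(n, t) = 1 + 33 = 34.
Step 2: q^n = 4^11 = 4194304.
Step 3: Hamming bound ⌊q^n / V_q(n,t)⌋ = ⌊4194304/34⌋ = 123361.
Step 4: Compare |C| = 233378 to 123361: violated.
The claimed |C| lies above the Hamming bound, so no 4-ary code of length 11 with d ≥ 3 can have 233378 codewords.


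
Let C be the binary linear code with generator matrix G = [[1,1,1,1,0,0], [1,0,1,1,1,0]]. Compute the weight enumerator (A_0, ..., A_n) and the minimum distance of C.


Weight distribution: A_0 = 1, A_2 = 1, A_4 = 2. Minimum distance d = 2.

Enumerate all 2^2 = 4 messages m ∈ F_2^2.
For each, compute codeword c = mG in F_2^6, then tally its weight.
  m = 00 → c = 000000, weight = 0.
  m = 10 → c = 111100, weight = 4.
  m = 01 → c = 101110, weight = 4.
  m = 11 → c = 010010, weight = 2.
Tally weights:
  weight 0: 1 codewords.
  weight 2: 1 codewords.
  weight 4: 2 codewords.
Minimum distance d = smallest w > 0 with A_w > 0 = 2.
Sanity: Σ A_w = 4 = 2^2 = 4 ✓.


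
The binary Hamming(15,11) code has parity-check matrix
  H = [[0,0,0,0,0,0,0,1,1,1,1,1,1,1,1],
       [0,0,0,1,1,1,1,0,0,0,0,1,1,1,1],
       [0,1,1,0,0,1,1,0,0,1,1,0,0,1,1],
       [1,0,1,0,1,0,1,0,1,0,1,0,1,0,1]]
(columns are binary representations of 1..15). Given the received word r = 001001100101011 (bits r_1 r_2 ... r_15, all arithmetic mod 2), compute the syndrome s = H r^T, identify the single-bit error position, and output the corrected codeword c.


s = (0, 1, 0, 1)^T, error position = 5, corrected codeword c = 001011100101011

Compute s = H r^T mod 2 one row at a time:
  s_1 = 0 + 0 + 1 + 0 + 1 + 0 + 1 + 1 = 4 ≡ 0 (mod 2).
  s_2 = 0 + 0 + 1 + 1 + 1 + 0 + 1 + 1 = 5 ≡ 1 (mod 2).
  s_3 = 0 + 1 + 1 + 1 + 1 + 0 + 1 + 1 = 6 ≡ 0 (mod 2).
  s_4 = 0 + 1 + 0 + 1 + 0 + 0 + 0 + 1 = 3 ≡ 1 (mod 2).
s = (0, 1, 0, 1)^T — this equals column 5 of H (binary 0101), so error is at position 5.
Correct: flip bit 5 of r = 001001100101011 to get c = 001011100101011.


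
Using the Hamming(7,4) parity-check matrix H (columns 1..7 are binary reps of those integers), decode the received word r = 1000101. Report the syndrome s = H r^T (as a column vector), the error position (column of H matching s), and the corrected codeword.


s = (0, 1, 1)^T, error position = 3, corrected codeword c = 1010101

Compute s = H r^T mod 2 one row at a time:
  s_1 = 0 + 1 + 0 + 1 = 2 ≡ 0 (mod 2).
  s_2 = 0 + 0 + 0 + 1 = 1 ≡ 1 (mod 2).
  s_3 = 1 + 0 + 1 + 1 = 3 ≡ 1 (mod 2).
s = (0, 1, 1)^T — this equals column 3 of H (binary 011), so error is at position 3.
Correct: flip bit 3 of r = 1000101 to get c = 1010101.


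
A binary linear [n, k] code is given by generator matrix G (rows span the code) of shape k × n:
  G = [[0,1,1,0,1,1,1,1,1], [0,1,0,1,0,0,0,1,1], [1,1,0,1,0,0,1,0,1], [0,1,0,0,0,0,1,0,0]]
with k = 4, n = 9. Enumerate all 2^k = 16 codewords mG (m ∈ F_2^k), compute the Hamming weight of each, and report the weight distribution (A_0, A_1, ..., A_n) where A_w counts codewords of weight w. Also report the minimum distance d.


Weight distribution: A_0 = 1, A_2 = 1, A_3 = 3, A_4 = 2, A_5 = 4, A_6 = 3, A_7 = 1, A_8 = 1. Minimum distance d = 2.

Enumerate all 2^4 = 16 messages m ∈ F_2^4.
For each, compute codeword c = mG in F_2^9, then tally its weight.
  m = 0000 → c = 000000000, weight = 0.
  m = 1000 → c = 011011111, weight = 7.
  m = 0100 → c = 010100011, weight = 4.
  m = 1100 → c = 001111100, weight = 5.
  m = 0010 → c = 110100101, weight = 5.
  m = 1010 → c = 101111010, weight = 6.
  m = 0110 → c = 100000110, weight = 3.
  m = 1110 → c = 111011001, weight = 6.
  m = 0001 → c = 010000100, weight = 2.
  m = 1001 → c = 001011011, weight = 5.
  m = 0101 → c = 000100111, weight = 4.
  m = 1101 → c = 011111000, weight = 5.
  m = 0011 → c = 100100001, weight = 3.
  m = 1011 → c = 111111110, weight = 8.
  m = 0111 → c = 110000010, weight = 3.
  m = 1111 → c = 101011101, weight = 6.
Tally weights:
  weight 0: 1 codewords.
  weight 2: 1 codewords.
  weight 3: 3 codewords.
  weight 4: 2 codewords.
  weight 5: 4 codewords.
  weight 6: 3 codewords.
  weight 7: 1 codewords.
  weight 8: 1 codewords.
Minimum distance d = smallest w > 0 with A_w > 0 = 2.
Sanity: Σ A_w = 16 = 2^4 = 16 ✓.


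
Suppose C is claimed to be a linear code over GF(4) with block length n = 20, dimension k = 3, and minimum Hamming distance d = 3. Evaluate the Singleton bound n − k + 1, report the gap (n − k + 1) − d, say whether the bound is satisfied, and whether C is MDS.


Singleton RHS = n − k + 1 = 18, slack = 15, bound satisfied, not MDS.

Singleton bound: d ≤ n − k + 1.
Here n = 20, k = 3, so n − k + 1 = 18.
Given d = 3, check d ≤ 18: YES.
Slack = (n − k + 1) − d = 15.
The code is NOT MDS (slack = 15 > 0).
Description: the claimed parameters are [20, 3, 3]_4; such a code would be non-MDS.


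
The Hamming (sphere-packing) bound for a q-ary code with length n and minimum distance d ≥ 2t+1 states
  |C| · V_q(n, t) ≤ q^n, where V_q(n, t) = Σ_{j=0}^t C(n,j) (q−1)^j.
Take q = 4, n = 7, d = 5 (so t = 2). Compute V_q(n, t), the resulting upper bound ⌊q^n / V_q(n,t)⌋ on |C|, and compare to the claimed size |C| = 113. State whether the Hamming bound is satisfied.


V_q(n, t) = 211, q^n = 16384, Hamming bound = 77, |C| = 113 > bound (violated).

Step 1: Compute V_q(n, t) = Σ_{j=0}^2 C(n, j) (q−1)^j.
  j = 0: C(7,0)·(3)^0 = 1·1 = 1.
  j = 1: C(7,1)·(3)^1 = 7·3 = 21.
  j = 2: C(7,2)·(3)^2 = 21·9 = 189.
  V_q(n, t) = 1 + 21 + 189 = 211.
Step 2: q^n = 4^7 = 16384.
Step 3: Hamming bound ⌊q^n / V_q(n,t)⌋ = ⌊16384/211⌋ = 77.
Step 4: Compare |C| = 113 to 77: violated.
The claimed |C| lies above the Hamming bound, so no 4-ary code of length 7 with d ≥ 5 can have 113 codewords.


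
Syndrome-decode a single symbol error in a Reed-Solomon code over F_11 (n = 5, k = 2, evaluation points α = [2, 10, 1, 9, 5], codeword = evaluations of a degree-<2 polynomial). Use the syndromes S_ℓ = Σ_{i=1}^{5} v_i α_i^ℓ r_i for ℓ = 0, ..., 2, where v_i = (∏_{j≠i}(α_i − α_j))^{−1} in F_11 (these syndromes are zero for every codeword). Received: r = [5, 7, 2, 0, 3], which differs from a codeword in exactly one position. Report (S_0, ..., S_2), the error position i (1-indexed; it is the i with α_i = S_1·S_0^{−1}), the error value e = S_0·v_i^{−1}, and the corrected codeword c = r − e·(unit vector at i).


S = (1, 9, 4), error at position 4, error magnitude e = 7, c = [5, 7, 2, 4, 3].

Step 1: column multipliers v_i = (∏_{j≠i}(α_i − α_j))^{−1} mod 11.
  i = 1 (α = 2): (2−10)(2−1)(2−9)(2−5) = (−8)·1·(−7)·(−3) = −168 ≡ 8, so v_1 = 8^{−1} = 7 (mod 11).
  i = 2 (α = 10): (10−2)(10−1)(10−9)(10−5) = 8·9·1·5 = 360 ≡ 8, so v_2 = 8^{−1} = 7 (mod 11).
  i = 3 (α = 1): (1−2)(1−10)(1−9)(1−5) = (−1)·(−9)·(−8)·(−4) = 288 ≡ 2, so v_3 = 2^{−1} = 6 (mod 11).
  i = 4 (α = 9): (9−2)(9−10)(9−1)(9−5) = 7·(−1)·8·4 = −224 ≡ 7, so v_4 = 7^{−1} = 8 (mod 11).
  i = 5 (α = 5): (5−2)(5−10)(5−1)(5−9) = 3·(−5)·4·(−4) = 240 ≡ 9, so v_5 = 9^{−1} = 5 (mod 11).
  v = [7, 7, 6, 8, 5].
Step 2: syndromes of r = [5, 7, 2, 0, 3] (all sums mod 11).
  S_0 = Σ v_i r_i = 7·5 + 7·7 + 6·2 + 8·0 + 5·3 = 111 ≡ 1.
  S_1 = Σ v_i α_i r_i = 7·2·5 + 7·10·7 + 6·1·2 + 8·9·0 + 5·5·3 = 647 ≡ 9.
  α_i^2 mod 11 = [4, 1, 1, 4, 3].
  S_2 = Σ v_i α_i^2 r_i = 7·4·5 + 7·1·7 + 6·1·2 + 8·4·0 + 5·3·3 = 246 ≡ 4.
  S = (1, 9, 4) ≠ 0, so r is not a codeword (an error is present).
Step 3: locate the error. For a single error e at position i, S_ℓ = v_i·e·α_i^ℓ, so α_err = S_1/S_0.
  S_0^{−1} = 1^{−1} = 1 (mod 11), so α_err = 9·1 = 9 ≡ 9 = α_4. Error position i = 4.
  Consistency check: S_2/S_1 = 4·5 = 20 ≡ 9 = α_err ✓ (single-error assumption holds).
Step 4: error magnitude e = S_0/v_4 = S_0·∏_{j≠4}(α_4 − α_j) = 1·7 = 7 ≡ 7 (mod 11).
Step 5: correct position 4: c_4 = r_4 − e = 0 − 7 ≡ 4 (mod 11). Hence c = [5, 7, 2, 4, 3].
  Check: interpolating c through the α_i gives m(x) = 10 + 3·x (degree < 2) with m(α_i) = c_i for every i, so c is indeed a codeword.
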